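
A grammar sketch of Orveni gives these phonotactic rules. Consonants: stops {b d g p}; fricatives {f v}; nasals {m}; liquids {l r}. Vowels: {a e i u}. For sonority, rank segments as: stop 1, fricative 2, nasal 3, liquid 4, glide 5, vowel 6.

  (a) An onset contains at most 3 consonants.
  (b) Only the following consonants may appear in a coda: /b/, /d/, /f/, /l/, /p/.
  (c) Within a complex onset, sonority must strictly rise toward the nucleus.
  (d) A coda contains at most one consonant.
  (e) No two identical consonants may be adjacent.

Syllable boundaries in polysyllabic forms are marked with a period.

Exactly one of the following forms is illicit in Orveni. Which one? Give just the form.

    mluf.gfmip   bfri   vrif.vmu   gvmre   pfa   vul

mluf.gfmip — σ1 onset /ml/ (3→4 rises), coda /f/ ok; σ2 onset /gfm/ (1→2→3 rises), coda /p/ ok → licit
bfri — σ1 onset /bfr/ (1→2→4 rises), coda /∅/ ok → licit
vrif.vmu — σ1 onset /vr/ (2→4 rises), coda /f/ ok; σ2 onset /vm/ (2→3 rises), coda /∅/ ok → licit
gvmre — violates constraint (a): syllable 1 onset /gvmr/ has 4 consonants (> 3) → illicit
pfa — σ1 onset /pf/ (1→2 rises), coda /∅/ ok → licit
vul — σ1 onset /v/, coda /l/ ok → licit

gvmre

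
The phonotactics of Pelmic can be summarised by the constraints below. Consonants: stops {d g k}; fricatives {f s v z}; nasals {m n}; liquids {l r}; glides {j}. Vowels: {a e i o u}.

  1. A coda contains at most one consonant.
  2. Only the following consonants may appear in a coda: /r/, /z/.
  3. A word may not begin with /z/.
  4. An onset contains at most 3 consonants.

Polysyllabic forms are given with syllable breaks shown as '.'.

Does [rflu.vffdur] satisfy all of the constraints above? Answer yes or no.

[rflu.vffdur] — violates constraint 4: syllable 2 onset /vffd/ has 4 consonants (> 3) → not permitted

no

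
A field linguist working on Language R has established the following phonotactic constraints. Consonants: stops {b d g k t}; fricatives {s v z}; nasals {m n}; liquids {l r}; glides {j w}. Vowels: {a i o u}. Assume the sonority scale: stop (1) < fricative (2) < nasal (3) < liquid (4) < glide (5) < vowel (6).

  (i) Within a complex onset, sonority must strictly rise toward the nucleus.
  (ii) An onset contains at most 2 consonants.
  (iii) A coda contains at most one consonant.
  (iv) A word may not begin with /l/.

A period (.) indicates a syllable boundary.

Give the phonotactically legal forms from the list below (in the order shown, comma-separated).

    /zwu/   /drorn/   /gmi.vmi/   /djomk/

/zwu/ — σ1 onset /zw/ (2→5 rises), coda /∅/ ok → phonotactically legal
/drorn/ — violates constraint (iii): syllable 1 coda /rn/ has 2 consonants (> 1) → phonotactically illegal
/gmi.vmi/ — σ1 onset /gm/ (1→3 rises), coda /∅/ ok; σ2 onset /vm/ (2→3 rises), coda /∅/ ok → phonotactically legal
/djomk/ — violates constraint (iii): syllable 1 coda /mk/ has 2 consonants (> 1) → phonotactically illegal

/zwu/, /gmi.vmi/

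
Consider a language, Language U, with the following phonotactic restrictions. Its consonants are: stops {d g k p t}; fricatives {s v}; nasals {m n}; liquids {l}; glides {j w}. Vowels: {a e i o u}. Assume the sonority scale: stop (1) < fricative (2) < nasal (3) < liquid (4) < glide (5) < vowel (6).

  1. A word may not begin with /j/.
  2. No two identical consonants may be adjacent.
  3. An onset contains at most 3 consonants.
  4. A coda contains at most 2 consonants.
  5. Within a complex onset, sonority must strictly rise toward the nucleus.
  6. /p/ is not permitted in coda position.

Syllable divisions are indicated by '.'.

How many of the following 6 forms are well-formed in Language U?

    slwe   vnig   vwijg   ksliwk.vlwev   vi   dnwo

6

slwe — σ1 onset /slw/ (2→4→5 rises), coda /∅/ ok → well-formed
vnig — σ1 onset /vn/ (2→3 rises), coda /g/ ok → well-formed
vwijg — σ1 onset /vw/ (2→5 rises), coda /jg/ (2C) ok → well-formed
ksliwk.vlwev — σ1 onset /ksl/ (1→2→4 rises), coda /wk/ (2C) ok; σ2 onset /vlw/ (2→4→5 rises), coda /v/ ok → well-formed
vi — σ1 onset /v/, coda /∅/ ok → well-formed
dnwo — σ1 onset /dnw/ (1→3→5 rises), coda /∅/ ok → well-formed
Well-formed: slwe, vnig, vwijg, ksliwk.vlwev, vi, dnwo → 6.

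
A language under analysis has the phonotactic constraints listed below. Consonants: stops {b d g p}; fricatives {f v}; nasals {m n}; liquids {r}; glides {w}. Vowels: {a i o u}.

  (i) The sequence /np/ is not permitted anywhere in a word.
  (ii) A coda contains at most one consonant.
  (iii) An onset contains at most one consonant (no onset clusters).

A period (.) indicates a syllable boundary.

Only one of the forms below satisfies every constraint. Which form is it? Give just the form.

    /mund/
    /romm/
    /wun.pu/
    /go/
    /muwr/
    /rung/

/go/

/mund/ — violates constraint (ii): syllable 1 coda /nd/ has 2 consonants (> 1) → phonotactically illegal
/romm/ — violates constraint (ii): syllable 1 coda /mm/ has 2 consonants (> 1) → phonotactically illegal
/wun.pu/ — violates constraint (i): contains banned sequence /np/ → phonotactically illegal
/go/ — σ1 onset /g/, coda /∅/ ok → phonotactically legal
/muwr/ — violates constraint (ii): syllable 1 coda /wr/ has 2 consonants (> 1) → phonotactically illegal
/rung/ — violates constraint (ii): syllable 1 coda /ng/ has 2 consonants (> 1) → phonotactically illegal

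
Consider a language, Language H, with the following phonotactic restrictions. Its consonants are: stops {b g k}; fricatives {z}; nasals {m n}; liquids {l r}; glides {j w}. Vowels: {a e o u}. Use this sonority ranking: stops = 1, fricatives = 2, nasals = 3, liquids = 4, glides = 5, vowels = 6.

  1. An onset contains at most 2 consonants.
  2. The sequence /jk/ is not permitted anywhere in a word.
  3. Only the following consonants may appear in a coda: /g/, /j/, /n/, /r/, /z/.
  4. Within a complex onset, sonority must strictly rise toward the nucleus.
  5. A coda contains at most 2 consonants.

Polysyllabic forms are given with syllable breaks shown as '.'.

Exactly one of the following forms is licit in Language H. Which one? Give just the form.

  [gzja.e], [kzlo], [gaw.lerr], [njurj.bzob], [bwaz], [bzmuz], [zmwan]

[bwaz]

[gzja.e] — violates constraint 1: syllable 1 onset /gzj/ has 3 consonants (> 2) → illicit
[kzlo] — violates constraint 1: syllable 1 onset /kzl/ has 3 consonants (> 2) → illicit
[gaw.lerr] — violates constraint 3: syllable 1 coda contains /w/, which is not a licensed coda consonant → illicit
[njurj.bzob] — violates constraint 3: syllable 2 coda contains /b/, which is not a licensed coda consonant → illicit
[bwaz] — σ1 onset /bw/ (1→5 rises), coda /z/ ok → licit
[bzmuz] — violates constraint 1: syllable 1 onset /bzm/ has 3 consonants (> 2) → illicit
[zmwan] — violates constraint 1: syllable 1 onset /zmw/ has 3 consonants (> 2) → illicit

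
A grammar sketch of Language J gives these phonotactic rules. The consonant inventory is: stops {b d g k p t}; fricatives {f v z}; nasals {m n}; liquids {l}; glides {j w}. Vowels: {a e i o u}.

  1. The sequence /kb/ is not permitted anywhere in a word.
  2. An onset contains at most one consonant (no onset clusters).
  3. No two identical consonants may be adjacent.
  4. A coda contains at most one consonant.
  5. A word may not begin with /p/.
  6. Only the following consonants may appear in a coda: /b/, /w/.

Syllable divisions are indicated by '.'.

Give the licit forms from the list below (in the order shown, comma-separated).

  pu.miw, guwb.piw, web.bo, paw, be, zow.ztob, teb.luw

pu.miw — violates constraint 5: word begins with /p/ → illicit
guwb.piw — violates constraint 4: syllable 1 coda /wb/ has 2 consonants (> 1) → illicit
web.bo — violates constraint 3: adjacent identical consonants /bb/ → illicit
paw — violates constraint 5: word begins with /p/ → illicit
be — σ1 onset /b/, coda /∅/ ok → licit
zow.ztob — violates constraint 2: syllable 2 onset /zt/ has 2 consonants (> 1) → illicit
teb.luw — σ1 onset /t/, coda /b/ ok; σ2 onset /l/, coda /w/ ok → licit

be, teb.luw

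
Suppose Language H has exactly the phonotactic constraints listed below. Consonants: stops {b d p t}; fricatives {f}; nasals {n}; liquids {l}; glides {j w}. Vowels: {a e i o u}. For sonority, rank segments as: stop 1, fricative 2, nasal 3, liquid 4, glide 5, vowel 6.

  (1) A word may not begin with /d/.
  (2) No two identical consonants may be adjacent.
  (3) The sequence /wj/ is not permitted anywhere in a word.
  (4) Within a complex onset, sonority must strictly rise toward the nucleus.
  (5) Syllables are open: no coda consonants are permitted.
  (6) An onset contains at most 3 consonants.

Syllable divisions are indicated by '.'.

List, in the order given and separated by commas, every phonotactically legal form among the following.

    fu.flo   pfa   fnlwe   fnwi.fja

fu.flo — σ1 onset /f/, coda /∅/ ok; σ2 onset /fl/ (2→4 rises), coda /∅/ ok → phonotactically legal
pfa — σ1 onset /pf/ (1→2 rises), coda /∅/ ok → phonotactically legal
fnlwe — violates constraint 6: syllable 1 onset /fnlw/ has 4 consonants (> 3) → phonotactically illegal
fnwi.fja — σ1 onset /fnw/ (2→3→5 rises), coda /∅/ ok; σ2 onset /fj/ (2→5 rises), coda /∅/ ok → phonotactically legal

fu.flo, pfa, fnwi.fja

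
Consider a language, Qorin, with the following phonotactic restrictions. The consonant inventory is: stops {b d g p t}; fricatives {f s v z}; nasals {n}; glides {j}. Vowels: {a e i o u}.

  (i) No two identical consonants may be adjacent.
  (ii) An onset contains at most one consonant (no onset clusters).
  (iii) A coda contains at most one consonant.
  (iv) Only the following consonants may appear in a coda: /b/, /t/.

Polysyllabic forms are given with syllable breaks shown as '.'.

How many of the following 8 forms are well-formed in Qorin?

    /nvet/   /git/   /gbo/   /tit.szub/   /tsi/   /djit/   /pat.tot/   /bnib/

1

/nvet/ — violates constraint (ii): syllable 1 onset /nv/ has 2 consonants (> 1) → ill-formed
/git/ — σ1 onset /g/, coda /t/ ok → well-formed
/gbo/ — violates constraint (ii): syllable 1 onset /gb/ has 2 consonants (> 1) → ill-formed
/tit.szub/ — violates constraint (ii): syllable 2 onset /sz/ has 2 consonants (> 1) → ill-formed
/tsi/ — violates constraint (ii): syllable 1 onset /ts/ has 2 consonants (> 1) → ill-formed
/djit/ — violates constraint (ii): syllable 1 onset /dj/ has 2 consonants (> 1) → ill-formed
/pat.tot/ — violates constraint (i): adjacent identical consonants /tt/ → ill-formed
/bnib/ — violates constraint (ii): syllable 1 onset /bn/ has 2 consonants (> 1) → ill-formed
Well-formed: /git/ → 1.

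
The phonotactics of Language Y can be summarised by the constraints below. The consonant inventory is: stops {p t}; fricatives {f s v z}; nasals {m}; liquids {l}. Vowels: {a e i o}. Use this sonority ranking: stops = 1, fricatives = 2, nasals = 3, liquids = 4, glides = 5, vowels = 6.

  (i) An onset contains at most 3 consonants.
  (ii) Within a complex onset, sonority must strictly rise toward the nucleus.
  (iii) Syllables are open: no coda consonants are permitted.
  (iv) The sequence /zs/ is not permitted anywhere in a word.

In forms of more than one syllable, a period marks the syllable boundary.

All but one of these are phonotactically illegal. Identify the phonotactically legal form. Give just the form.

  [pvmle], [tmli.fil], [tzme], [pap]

[tzme]

[pvmle] — violates constraint (i): syllable 1 onset /pvml/ has 4 consonants (> 3) → phonotactically illegal
[tmli.fil] — violates constraint (iii): syllable 2 coda /l/ has 1 consonant (> 0) → phonotactically illegal
[tzme] — σ1 onset /tzm/ (1→2→3 rises), coda /∅/ ok → phonotactically legal
[pap] — violates constraint (iii): syllable 1 coda /p/ has 1 consonant (> 0) → phonotactically illegal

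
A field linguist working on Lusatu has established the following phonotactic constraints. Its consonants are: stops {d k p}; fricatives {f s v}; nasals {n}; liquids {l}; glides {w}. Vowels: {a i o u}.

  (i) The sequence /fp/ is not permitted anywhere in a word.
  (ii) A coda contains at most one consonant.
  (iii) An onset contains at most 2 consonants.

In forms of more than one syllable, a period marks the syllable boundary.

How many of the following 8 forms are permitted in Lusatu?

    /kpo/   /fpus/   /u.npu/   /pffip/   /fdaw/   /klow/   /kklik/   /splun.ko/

4

/kpo/ — σ1 onset /kp/ (2C), coda /∅/ ok → permitted
/fpus/ — violates constraint (i): contains banned sequence /fp/ → not permitted
/u.npu/ — σ1 onset /∅/, coda /∅/ ok; σ2 onset /np/ (2C), coda /∅/ ok → permitted
/pffip/ — violates constraint (iii): syllable 1 onset /pff/ has 3 consonants (> 2) → not permitted
/fdaw/ — σ1 onset /fd/ (2C), coda /w/ ok → permitted
/klow/ — σ1 onset /kl/ (2C), coda /w/ ok → permitted
/kklik/ — violates constraint (iii): syllable 1 onset /kkl/ has 3 consonants (> 2) → not permitted
/splun.ko/ — violates constraint (iii): syllable 1 onset /spl/ has 3 consonants (> 2) → not permitted
Permitted: /kpo/, /u.npu/, /fdaw/, /klow/ → 4.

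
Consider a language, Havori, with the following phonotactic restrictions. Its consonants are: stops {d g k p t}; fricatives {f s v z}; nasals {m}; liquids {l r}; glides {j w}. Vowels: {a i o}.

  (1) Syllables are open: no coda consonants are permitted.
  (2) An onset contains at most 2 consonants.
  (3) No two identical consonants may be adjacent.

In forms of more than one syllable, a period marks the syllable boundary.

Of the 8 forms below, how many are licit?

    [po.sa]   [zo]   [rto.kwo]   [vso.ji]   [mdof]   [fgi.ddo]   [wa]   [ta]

[po.sa] — σ1 onset /p/, coda /∅/ ok; σ2 onset /s/, coda /∅/ ok → licit
[zo] — σ1 onset /z/, coda /∅/ ok → licit
[rto.kwo] — σ1 onset /rt/ (2C), coda /∅/ ok; σ2 onset /kw/ (2C), coda /∅/ ok → licit
[vso.ji] — σ1 onset /vs/ (2C), coda /∅/ ok; σ2 onset /j/, coda /∅/ ok → licit
[mdof] — violates constraint 1: syllable 1 coda /f/ has 1 consonant (> 0) → illicit
[fgi.ddo] — violates constraint 3: adjacent identical consonants /dd/ → illicit
[wa] — σ1 onset /w/, coda /∅/ ok → licit
[ta] — σ1 onset /t/, coda /∅/ ok → licit
Licit: [po.sa], [zo], [rto.kwo], [vso.ji], [wa], [ta] → 6.

6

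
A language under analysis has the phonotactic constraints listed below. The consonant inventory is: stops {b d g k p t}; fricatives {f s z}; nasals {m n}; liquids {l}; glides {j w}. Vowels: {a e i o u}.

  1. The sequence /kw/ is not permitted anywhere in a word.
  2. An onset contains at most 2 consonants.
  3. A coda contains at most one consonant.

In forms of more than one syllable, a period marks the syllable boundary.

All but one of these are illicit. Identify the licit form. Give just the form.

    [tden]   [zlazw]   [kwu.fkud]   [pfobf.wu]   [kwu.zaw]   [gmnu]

[tden]

[tden] — σ1 onset /td/ (2C), coda /n/ ok → licit
[zlazw] — violates constraint 3: syllable 1 coda /zw/ has 2 consonants (> 1) → illicit
[kwu.fkud] — violates constraint 1: contains banned sequence /kw/ → illicit
[pfobf.wu] — violates constraint 3: syllable 1 coda /bf/ has 2 consonants (> 1) → illicit
[kwu.zaw] — violates constraint 1: contains banned sequence /kw/ → illicit
[gmnu] — violates constraint 2: syllable 1 onset /gmn/ has 3 consonants (> 2) → illicit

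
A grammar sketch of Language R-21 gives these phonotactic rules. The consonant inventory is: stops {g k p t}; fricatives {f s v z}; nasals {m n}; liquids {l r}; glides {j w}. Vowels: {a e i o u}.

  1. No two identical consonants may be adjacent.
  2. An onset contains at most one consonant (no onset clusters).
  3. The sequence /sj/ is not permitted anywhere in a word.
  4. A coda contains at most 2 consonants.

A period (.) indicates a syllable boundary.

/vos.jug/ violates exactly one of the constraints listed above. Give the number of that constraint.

/vos.jug/: contains banned sequence /sj/.
This is a violation of constraint 3: "The sequence /sj/ is not permitted anywhere in a word."
The remaining constraints (1, 2, 4) are satisfied.

3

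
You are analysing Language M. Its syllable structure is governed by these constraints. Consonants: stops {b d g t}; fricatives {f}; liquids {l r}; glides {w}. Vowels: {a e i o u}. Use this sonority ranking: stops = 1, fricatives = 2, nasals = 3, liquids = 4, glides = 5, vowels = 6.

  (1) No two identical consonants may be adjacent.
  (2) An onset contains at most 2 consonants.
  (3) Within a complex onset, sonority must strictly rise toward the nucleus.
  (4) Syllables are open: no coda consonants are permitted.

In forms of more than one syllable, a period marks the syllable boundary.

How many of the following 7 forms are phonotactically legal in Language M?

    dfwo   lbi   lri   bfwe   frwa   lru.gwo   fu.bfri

dfwo — violates constraint 2: syllable 1 onset /dfw/ has 3 consonants (> 2) → phonotactically illegal
lbi — violates constraint 3: syllable 1 onset /lb/: /l/ (liquid, 4) → /b/ (stop, 1) does not rise → phonotactically illegal
lri — violates constraint 3: syllable 1 onset /lr/: /l/ (liquid, 4) → /r/ (liquid, 4) does not rise → phonotactically illegal
bfwe — violates constraint 2: syllable 1 onset /bfw/ has 3 consonants (> 2) → phonotactically illegal
frwa — violates constraint 2: syllable 1 onset /frw/ has 3 consonants (> 2) → phonotactically illegal
lru.gwo — violates constraint 3: syllable 1 onset /lr/: /l/ (liquid, 4) → /r/ (liquid, 4) does not rise → phonotactically illegal
fu.bfri — violates constraint 2: syllable 2 onset /bfr/ has 3 consonants (> 2) → phonotactically illegal
No form is phonotactically legal → 0.

0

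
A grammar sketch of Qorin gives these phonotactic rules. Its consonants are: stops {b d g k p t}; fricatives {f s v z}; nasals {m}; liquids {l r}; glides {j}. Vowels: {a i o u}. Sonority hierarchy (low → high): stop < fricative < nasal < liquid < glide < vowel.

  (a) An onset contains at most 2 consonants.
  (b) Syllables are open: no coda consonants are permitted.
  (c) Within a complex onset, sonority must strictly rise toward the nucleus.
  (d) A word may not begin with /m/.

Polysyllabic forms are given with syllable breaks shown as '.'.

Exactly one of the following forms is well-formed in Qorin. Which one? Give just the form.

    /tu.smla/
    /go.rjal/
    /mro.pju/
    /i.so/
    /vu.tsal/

/tu.smla/ — violates constraint (a): syllable 2 onset /sml/ has 3 consonants (> 2) → ill-formed
/go.rjal/ — violates constraint (b): syllable 2 coda /l/ has 1 consonant (> 0) → ill-formed
/mro.pju/ — violates constraint (d): word begins with /m/ → ill-formed
/i.so/ — σ1 onset /∅/, coda /∅/ ok; σ2 onset /s/, coda /∅/ ok → well-formed
/vu.tsal/ — violates constraint (b): syllable 2 coda /l/ has 1 consonant (> 0) → ill-formed

/i.so/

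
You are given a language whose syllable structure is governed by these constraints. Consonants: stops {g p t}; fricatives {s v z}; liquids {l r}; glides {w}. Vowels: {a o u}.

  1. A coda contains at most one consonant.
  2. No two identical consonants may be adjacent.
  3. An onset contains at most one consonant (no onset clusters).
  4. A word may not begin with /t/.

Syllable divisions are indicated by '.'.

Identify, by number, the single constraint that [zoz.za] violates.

[zoz.za]: adjacent identical consonants /zz/.
This is a violation of constraint 2: "No two identical consonants may be adjacent."
The remaining constraints (1, 3, 4) are satisfied.

2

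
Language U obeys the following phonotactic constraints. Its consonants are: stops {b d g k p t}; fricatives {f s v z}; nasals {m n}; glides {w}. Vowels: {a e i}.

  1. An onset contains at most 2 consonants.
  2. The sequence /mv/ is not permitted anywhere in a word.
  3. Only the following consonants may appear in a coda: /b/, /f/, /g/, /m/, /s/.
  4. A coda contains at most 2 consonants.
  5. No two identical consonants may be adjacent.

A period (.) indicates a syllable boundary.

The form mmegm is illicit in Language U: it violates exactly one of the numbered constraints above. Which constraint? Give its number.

mmegm: adjacent identical consonants /mm/.
This is a violation of constraint 5: "No two identical consonants may be adjacent."
The remaining constraints (1, 2, 3, 4) are satisfied.

5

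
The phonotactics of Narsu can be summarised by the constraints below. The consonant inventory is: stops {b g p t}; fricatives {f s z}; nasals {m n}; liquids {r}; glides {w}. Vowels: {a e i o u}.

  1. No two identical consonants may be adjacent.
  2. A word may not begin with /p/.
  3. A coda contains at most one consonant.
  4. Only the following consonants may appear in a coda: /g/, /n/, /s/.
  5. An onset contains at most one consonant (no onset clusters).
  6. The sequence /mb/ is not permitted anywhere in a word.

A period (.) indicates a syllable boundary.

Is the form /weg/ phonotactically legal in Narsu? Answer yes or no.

/weg/ — σ1 onset /w/, coda /g/ ok → phonotactically legal

yes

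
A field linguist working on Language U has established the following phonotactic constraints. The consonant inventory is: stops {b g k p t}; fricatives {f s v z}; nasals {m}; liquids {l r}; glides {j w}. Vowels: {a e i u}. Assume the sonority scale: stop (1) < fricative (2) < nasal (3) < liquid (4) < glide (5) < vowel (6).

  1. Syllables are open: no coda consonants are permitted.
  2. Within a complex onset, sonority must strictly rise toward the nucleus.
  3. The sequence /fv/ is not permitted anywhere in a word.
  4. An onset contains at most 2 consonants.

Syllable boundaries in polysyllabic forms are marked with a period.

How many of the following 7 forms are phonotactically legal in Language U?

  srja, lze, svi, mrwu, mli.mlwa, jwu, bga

0

srja — violates constraint 4: syllable 1 onset /srj/ has 3 consonants (> 2) → phonotactically illegal
lze — violates constraint 2: syllable 1 onset /lz/: /l/ (liquid, 4) → /z/ (fricative, 2) does not rise → phonotactically illegal
svi — violates constraint 2: syllable 1 onset /sv/: /s/ (fricative, 2) → /v/ (fricative, 2) does not rise → phonotactically illegal
mrwu — violates constraint 4: syllable 1 onset /mrw/ has 3 consonants (> 2) → phonotactically illegal
mli.mlwa — violates constraint 4: syllable 2 onset /mlw/ has 3 consonants (> 2) → phonotactically illegal
jwu — violates constraint 2: syllable 1 onset /jw/: /j/ (glide, 5) → /w/ (glide, 5) does not rise → phonotactically illegal
bga — violates constraint 2: syllable 1 onset /bg/: /b/ (stop, 1) → /g/ (stop, 1) does not rise → phonotactically illegal
No form is phonotactically legal → 0.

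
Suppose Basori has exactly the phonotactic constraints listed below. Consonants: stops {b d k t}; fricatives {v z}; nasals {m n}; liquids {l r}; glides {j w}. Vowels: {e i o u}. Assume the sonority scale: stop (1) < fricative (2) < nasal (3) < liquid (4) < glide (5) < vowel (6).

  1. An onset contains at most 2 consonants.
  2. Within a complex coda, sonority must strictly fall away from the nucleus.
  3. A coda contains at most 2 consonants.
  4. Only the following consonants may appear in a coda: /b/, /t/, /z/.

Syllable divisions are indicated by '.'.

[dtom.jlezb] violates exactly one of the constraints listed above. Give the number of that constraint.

4

[dtom.jlezb]: syllable 1 coda contains /m/, which is not a licensed coda consonant.
This is a violation of constraint 4: "Only the following consonants may appear in a coda: /b/, /t/, /z/."
The remaining constraints (1, 2, 3) are satisfied.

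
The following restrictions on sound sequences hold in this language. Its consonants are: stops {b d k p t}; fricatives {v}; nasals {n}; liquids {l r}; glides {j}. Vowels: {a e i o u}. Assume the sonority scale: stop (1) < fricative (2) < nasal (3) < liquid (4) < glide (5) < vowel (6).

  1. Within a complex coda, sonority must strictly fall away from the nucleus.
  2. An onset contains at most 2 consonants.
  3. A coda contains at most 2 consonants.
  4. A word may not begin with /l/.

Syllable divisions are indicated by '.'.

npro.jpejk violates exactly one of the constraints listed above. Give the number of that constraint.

npro.jpejk: syllable 1 onset /npr/ has 3 consonants (> 2).
This is a violation of constraint 2: "An onset contains at most 2 consonants."
The remaining constraints (1, 3, 4) are satisfied.

2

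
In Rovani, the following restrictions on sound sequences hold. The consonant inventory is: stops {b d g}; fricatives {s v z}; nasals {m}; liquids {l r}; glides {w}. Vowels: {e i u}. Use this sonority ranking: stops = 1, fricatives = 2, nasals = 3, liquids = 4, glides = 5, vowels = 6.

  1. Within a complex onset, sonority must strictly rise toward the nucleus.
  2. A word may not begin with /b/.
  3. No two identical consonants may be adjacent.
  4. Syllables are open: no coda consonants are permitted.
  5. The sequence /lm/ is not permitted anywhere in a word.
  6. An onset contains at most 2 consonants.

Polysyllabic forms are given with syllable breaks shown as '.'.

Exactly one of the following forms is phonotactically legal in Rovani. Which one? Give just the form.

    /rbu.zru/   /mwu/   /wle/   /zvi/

/mwu/

/rbu.zru/ — violates constraint 1: syllable 1 onset /rb/: /r/ (liquid, 4) → /b/ (stop, 1) does not rise → phonotactically illegal
/mwu/ — σ1 onset /mw/ (3→5 rises), coda /∅/ ok → phonotactically legal
/wle/ — violates constraint 1: syllable 1 onset /wl/: /w/ (glide, 5) → /l/ (liquid, 4) does not rise → phonotactically illegal
/zvi/ — violates constraint 1: syllable 1 onset /zv/: /z/ (fricative, 2) → /v/ (fricative, 2) does not rise → phonotactically illegal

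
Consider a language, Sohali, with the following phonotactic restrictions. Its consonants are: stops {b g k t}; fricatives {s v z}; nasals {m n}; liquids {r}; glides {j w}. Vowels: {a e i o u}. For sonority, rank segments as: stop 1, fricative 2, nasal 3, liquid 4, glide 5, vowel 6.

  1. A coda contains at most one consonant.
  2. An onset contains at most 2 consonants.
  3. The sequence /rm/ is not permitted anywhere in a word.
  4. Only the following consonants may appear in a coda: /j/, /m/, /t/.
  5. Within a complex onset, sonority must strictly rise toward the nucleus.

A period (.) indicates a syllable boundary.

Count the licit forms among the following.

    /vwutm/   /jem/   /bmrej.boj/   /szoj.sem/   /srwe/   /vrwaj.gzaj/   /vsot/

/vwutm/ — violates constraint 1: syllable 1 coda /tm/ has 2 consonants (> 1) → illicit
/jem/ — σ1 onset /j/, coda /m/ ok → licit
/bmrej.boj/ — violates constraint 2: syllable 1 onset /bmr/ has 3 consonants (> 2) → illicit
/szoj.sem/ — violates constraint 5: syllable 1 onset /sz/: /s/ (fricative, 2) → /z/ (fricative, 2) does not rise → illicit
/srwe/ — violates constraint 2: syllable 1 onset /srw/ has 3 consonants (> 2) → illicit
/vrwaj.gzaj/ — violates constraint 2: syllable 1 onset /vrw/ has 3 consonants (> 2) → illicit
/vsot/ — violates constraint 5: syllable 1 onset /vs/: /v/ (fricative, 2) → /s/ (fricative, 2) does not rise → illicit
Licit: /jem/ → 1.

1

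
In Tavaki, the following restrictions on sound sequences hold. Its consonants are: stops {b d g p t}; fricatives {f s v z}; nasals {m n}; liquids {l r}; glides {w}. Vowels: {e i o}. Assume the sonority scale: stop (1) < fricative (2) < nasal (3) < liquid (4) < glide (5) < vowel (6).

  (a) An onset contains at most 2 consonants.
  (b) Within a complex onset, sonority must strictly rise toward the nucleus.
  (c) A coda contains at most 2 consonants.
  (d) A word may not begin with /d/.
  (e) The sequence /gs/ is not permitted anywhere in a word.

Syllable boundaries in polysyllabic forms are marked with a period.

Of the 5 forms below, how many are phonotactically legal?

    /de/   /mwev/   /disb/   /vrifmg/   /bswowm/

1

/de/ — violates constraint (d): word begins with /d/ → phonotactically illegal
/mwev/ — σ1 onset /mw/ (3→5 rises), coda /v/ ok → phonotactically legal
/disb/ — violates constraint (d): word begins with /d/ → phonotactically illegal
/vrifmg/ — violates constraint (c): syllable 1 coda /fmg/ has 3 consonants (> 2) → phonotactically illegal
/bswowm/ — violates constraint (a): syllable 1 onset /bsw/ has 3 consonants (> 2) → phonotactically illegal
Phonotactically legal: /mwev/ → 1.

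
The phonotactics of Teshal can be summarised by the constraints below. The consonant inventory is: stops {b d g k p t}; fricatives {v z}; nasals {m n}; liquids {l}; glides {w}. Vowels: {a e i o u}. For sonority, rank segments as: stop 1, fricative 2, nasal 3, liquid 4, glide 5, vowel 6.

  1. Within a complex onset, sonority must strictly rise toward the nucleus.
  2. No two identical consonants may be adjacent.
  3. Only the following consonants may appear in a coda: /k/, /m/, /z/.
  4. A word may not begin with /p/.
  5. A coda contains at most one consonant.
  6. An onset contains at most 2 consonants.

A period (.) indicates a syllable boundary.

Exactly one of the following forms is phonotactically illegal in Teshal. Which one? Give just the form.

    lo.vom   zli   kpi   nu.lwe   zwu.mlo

kpi

lo.vom — σ1 onset /l/, coda /∅/ ok; σ2 onset /v/, coda /m/ ok → phonotactically legal
zli — σ1 onset /zl/ (2→4 rises), coda /∅/ ok → phonotactically legal
kpi — violates constraint 1: syllable 1 onset /kp/: /k/ (stop, 1) → /p/ (stop, 1) does not rise → phonotactically illegal
nu.lwe — σ1 onset /n/, coda /∅/ ok; σ2 onset /lw/ (4→5 rises), coda /∅/ ok → phonotactically legal
zwu.mlo — σ1 onset /zw/ (2→5 rises), coda /∅/ ok; σ2 onset /ml/ (3→4 rises), coda /∅/ ok → phonotactically legal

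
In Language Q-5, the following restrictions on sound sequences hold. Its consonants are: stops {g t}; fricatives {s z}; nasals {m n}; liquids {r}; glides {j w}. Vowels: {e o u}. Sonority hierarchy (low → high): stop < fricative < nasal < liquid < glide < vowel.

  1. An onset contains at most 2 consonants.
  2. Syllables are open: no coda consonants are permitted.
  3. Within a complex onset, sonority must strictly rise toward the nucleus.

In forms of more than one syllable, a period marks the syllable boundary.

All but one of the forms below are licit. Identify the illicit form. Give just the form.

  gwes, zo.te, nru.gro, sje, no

gwes

gwes — violates constraint 2: syllable 1 coda /s/ has 1 consonant (> 0) → illicit
zo.te — σ1 onset /z/, coda /∅/ ok; σ2 onset /t/, coda /∅/ ok → licit
nru.gro — σ1 onset /nr/ (3→4 rises), coda /∅/ ok; σ2 onset /gr/ (1→4 rises), coda /∅/ ok → licit
sje — σ1 onset /sj/ (2→5 rises), coda /∅/ ok → licit
no — σ1 onset /n/, coda /∅/ ok → licit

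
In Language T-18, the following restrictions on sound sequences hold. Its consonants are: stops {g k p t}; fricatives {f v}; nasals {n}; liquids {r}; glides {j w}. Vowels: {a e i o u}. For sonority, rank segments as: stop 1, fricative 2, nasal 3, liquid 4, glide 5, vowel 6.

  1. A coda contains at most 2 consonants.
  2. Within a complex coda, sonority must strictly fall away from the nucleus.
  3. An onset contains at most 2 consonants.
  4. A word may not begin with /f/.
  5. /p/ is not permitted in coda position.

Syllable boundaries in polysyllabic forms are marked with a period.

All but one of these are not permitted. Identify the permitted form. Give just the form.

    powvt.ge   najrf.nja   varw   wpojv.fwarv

powvt.ge — violates constraint 1: syllable 1 coda /wvt/ has 3 consonants (> 2) → not permitted
najrf.nja — violates constraint 1: syllable 1 coda /jrf/ has 3 consonants (> 2) → not permitted
varw — violates constraint 2: syllable 1 coda /rw/: /r/ (liquid, 4) → /w/ (glide, 5) does not fall → not permitted
wpojv.fwarv — σ1 onset /wp/ (2C), coda /jv/ (5→2 falls) ok; σ2 onset /fw/ (2C), coda /rv/ (4→2 falls) ok → permitted

wpojv.fwarv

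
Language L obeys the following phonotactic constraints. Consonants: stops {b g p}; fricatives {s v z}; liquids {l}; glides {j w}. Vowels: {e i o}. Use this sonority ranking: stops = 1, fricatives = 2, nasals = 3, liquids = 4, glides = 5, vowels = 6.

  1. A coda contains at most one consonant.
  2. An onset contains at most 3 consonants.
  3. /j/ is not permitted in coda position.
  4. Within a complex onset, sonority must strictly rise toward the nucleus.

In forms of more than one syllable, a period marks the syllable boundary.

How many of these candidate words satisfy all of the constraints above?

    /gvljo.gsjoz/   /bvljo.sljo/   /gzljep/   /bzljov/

/gvljo.gsjoz/ — violates constraint 2: syllable 1 onset /gvlj/ has 4 consonants (> 3) → illicit
/bvljo.sljo/ — violates constraint 2: syllable 1 onset /bvlj/ has 4 consonants (> 3) → illicit
/gzljep/ — violates constraint 2: syllable 1 onset /gzlj/ has 4 consonants (> 3) → illicit
/bzljov/ — violates constraint 2: syllable 1 onset /bzlj/ has 4 consonants (> 3) → illicit
No form is licit → 0.

0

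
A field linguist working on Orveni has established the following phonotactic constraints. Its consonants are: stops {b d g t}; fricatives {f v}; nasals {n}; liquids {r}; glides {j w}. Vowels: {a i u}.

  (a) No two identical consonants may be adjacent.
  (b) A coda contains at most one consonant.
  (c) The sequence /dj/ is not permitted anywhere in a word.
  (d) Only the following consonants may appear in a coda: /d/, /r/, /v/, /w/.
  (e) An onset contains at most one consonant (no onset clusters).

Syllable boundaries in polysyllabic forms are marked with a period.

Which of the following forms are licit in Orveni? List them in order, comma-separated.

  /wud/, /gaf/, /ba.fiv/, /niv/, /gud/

/wud/, /ba.fiv/, /niv/, /gud/

/wud/ — σ1 onset /w/, coda /d/ ok → licit
/gaf/ — violates constraint (d): syllable 1 coda contains /f/, which is not a licensed coda consonant → illicit
/ba.fiv/ — σ1 onset /b/, coda /∅/ ok; σ2 onset /f/, coda /v/ ok → licit
/niv/ — σ1 onset /n/, coda /v/ ok → licit
/gud/ — σ1 onset /g/, coda /d/ ok → licit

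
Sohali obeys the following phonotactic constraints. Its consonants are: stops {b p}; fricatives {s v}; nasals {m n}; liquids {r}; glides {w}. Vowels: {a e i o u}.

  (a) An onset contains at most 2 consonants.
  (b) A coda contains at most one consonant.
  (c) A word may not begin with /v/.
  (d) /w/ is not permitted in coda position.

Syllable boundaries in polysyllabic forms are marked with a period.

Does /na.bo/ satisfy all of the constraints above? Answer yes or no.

yes

/na.bo/ — σ1 onset /n/, coda /∅/ ok; σ2 onset /b/, coda /∅/ ok → phonotactically legal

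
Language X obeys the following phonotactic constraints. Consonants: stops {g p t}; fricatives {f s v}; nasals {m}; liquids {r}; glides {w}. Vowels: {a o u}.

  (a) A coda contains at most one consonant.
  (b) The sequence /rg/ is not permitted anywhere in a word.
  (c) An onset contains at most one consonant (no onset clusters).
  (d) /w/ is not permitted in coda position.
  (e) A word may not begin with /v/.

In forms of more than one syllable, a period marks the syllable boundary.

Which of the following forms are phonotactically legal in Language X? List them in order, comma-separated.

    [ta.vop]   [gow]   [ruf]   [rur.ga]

[ta.vop] — σ1 onset /t/, coda /∅/ ok; σ2 onset /v/, coda /p/ ok → phonotactically legal
[gow] — violates constraint (d): syllable 1 coda contains /w/ → phonotactically illegal
[ruf] — σ1 onset /r/, coda /f/ ok → phonotactically legal
[rur.ga] — violates constraint (b): contains banned sequence /rg/ → phonotactically illegal

[ta.vop], [ruf]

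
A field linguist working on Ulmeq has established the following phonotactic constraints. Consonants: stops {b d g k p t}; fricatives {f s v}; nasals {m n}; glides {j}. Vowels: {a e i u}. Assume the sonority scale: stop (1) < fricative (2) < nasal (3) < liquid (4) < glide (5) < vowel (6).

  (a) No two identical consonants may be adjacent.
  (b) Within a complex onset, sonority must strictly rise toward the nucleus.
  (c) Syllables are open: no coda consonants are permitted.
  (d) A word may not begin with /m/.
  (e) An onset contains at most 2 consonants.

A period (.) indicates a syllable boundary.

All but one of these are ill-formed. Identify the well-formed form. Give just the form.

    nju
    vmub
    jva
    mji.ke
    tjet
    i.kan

nju

nju — σ1 onset /nj/ (3→5 rises), coda /∅/ ok → well-formed
vmub — violates constraint (c): syllable 1 coda /b/ has 1 consonant (> 0) → ill-formed
jva — violates constraint (b): syllable 1 onset /jv/: /j/ (glide, 5) → /v/ (fricative, 2) does not rise → ill-formed
mji.ke — violates constraint (d): word begins with /m/ → ill-formed
tjet — violates constraint (c): syllable 1 coda /t/ has 1 consonant (> 0) → ill-formed
i.kan — violates constraint (c): syllable 2 coda /n/ has 1 consonant (> 0) → ill-formed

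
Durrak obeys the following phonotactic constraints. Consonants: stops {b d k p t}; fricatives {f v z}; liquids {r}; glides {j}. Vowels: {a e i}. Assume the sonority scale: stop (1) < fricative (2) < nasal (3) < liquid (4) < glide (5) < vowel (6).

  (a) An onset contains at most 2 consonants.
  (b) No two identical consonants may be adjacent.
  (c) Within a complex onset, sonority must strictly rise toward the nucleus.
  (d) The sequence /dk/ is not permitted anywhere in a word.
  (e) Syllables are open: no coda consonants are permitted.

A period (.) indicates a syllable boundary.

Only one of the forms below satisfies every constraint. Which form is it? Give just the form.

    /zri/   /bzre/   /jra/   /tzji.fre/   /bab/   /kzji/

/zri/

/zri/ — σ1 onset /zr/ (2→4 rises), coda /∅/ ok → phonotactically legal
/bzre/ — violates constraint (a): syllable 1 onset /bzr/ has 3 consonants (> 2) → phonotactically illegal
/jra/ — violates constraint (c): syllable 1 onset /jr/: /j/ (glide, 5) → /r/ (liquid, 4) does not rise → phonotactically illegal
/tzji.fre/ — violates constraint (a): syllable 1 onset /tzj/ has 3 consonants (> 2) → phonotactically illegal
/bab/ — violates constraint (e): syllable 1 coda /b/ has 1 consonant (> 0) → phonotactically illegal
/kzji/ — violates constraint (a): syllable 1 onset /kzj/ has 3 consonants (> 2) → phonotactically illegal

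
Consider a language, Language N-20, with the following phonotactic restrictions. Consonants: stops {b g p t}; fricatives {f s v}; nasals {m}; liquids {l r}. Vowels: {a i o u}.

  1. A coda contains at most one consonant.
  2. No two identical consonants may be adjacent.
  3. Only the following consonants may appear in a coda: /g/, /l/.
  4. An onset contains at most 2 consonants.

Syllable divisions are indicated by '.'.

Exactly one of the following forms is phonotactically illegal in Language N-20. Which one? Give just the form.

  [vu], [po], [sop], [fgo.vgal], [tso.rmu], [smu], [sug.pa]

[sop]

[vu] — σ1 onset /v/, coda /∅/ ok → phonotactically legal
[po] — σ1 onset /p/, coda /∅/ ok → phonotactically legal
[sop] — violates constraint 3: syllable 1 coda contains /p/, which is not a licensed coda consonant → phonotactically illegal
[fgo.vgal] — σ1 onset /fg/ (2C), coda /∅/ ok; σ2 onset /vg/ (2C), coda /l/ ok → phonotactically legal
[tso.rmu] — σ1 onset /ts/ (2C), coda /∅/ ok; σ2 onset /rm/ (2C), coda /∅/ ok → phonotactically legal
[smu] — σ1 onset /sm/ (2C), coda /∅/ ok → phonotactically legal
[sug.pa] — σ1 onset /s/, coda /g/ ok; σ2 onset /p/, coda /∅/ ok → phonotactically legal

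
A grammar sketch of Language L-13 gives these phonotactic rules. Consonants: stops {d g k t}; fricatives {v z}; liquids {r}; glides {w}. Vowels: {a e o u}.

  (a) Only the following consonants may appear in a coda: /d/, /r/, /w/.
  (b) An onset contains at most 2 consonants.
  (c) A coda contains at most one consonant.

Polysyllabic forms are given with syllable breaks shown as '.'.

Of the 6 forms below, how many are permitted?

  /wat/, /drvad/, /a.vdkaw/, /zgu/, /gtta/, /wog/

1

/wat/ — violates constraint (a): syllable 1 coda contains /t/, which is not a licensed coda consonant → not permitted
/drvad/ — violates constraint (b): syllable 1 onset /drv/ has 3 consonants (> 2) → not permitted
/a.vdkaw/ — violates constraint (b): syllable 2 onset /vdk/ has 3 consonants (> 2) → not permitted
/zgu/ — σ1 onset /zg/ (2C), coda /∅/ ok → permitted
/gtta/ — violates constraint (b): syllable 1 onset /gtt/ has 3 consonants (> 2) → not permitted
/wog/ — violates constraint (a): syllable 1 coda contains /g/, which is not a licensed coda consonant → not permitted
Permitted: /zgu/ → 1.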